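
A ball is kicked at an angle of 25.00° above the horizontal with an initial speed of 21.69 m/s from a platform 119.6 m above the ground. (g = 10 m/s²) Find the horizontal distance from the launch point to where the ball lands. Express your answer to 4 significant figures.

Components: v_x = 21.69 cos 25.00° = 19.658 m/s, v_y = 21.69 sin 25.00° = 9.1666 m/s.
Vertical: 0 = 119.6 + 9.1666 t − ½(10) t² ⇒ 5.000 t² − 9.1666 t − 119.6 = 0.
t = [9.1666 + √(84.027 + 2392.0)] / 10.00 = 5.8926 s.
Horizontal: R = v_x · t = 19.658 × 5.8926 = 115.8 m.

115.8 m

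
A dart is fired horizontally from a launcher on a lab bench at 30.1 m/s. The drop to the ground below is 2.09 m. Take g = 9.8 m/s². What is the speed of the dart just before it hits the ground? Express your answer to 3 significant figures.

Fall time: t = √(2 × 2.09 / 9.8) = 0.6531 s.
At impact: v_x = 30.1 m/s (unchanged), v_y = g t = 9.8 × 0.6531 = 6.400 m/s.
Speed = √(v_x² + v_y²) = √(906.0 + 40.96) = 30.8 m/s.

30.8 m/s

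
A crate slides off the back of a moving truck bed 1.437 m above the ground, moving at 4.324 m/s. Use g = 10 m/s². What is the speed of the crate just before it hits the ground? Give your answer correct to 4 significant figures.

Fall time: t = √(2 × 1.437 / 10) = 0.53610 s.
At impact: v_x = 4.324 m/s (unchanged), v_y = g t = 10 × 0.53610 = 5.3610 m/s.
Speed = √(v_x² + v_y²) = √(18.697 + 28.740) = 6.887 m/s.

6.887 m/s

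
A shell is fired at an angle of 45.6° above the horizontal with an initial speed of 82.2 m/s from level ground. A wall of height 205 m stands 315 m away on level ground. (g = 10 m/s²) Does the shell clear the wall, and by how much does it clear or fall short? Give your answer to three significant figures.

No — it falls 33.3 m short of clearing the wall.

v_x = 82.2 cos 45.6° = 57.51 m/s; v_y0 = 82.2 sin 45.6° = 58.73 m/s.
Time to reach the wall: t = 315 / 57.51 = 5.477 s.
Height at that point: y = 58.73×5.477 − 5.000×5.477² = 171.7 m.
That is 205 − 171.7 = 33.3 m below the top of the wall, so the shell does not clear it.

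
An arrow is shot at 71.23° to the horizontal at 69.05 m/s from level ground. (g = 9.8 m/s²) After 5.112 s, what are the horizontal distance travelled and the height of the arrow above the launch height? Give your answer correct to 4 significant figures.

x = 113.6 m, y = 206.2 m

v_x = 69.05 cos 71.23° = 22.218 m/s; v_y0 = 69.05 sin 71.23° = 65.378 m/s.
x = v_x t = 22.218 × 5.112 = 113.6 m.
y = v_y0 t − ½ g t² = 65.378×5.112 − 4.900×5.112² = 206.2 m.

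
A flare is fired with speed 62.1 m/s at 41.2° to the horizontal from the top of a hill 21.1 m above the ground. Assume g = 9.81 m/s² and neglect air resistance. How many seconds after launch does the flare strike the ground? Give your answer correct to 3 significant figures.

Vertical component: v_y = 62.1 sin 41.2° = 40.90 m/s.
Taking up as positive with launch at y = 21.1 m, landing at y = 0: 0 = 21.1 + 40.90 t − ½(9.81) t².
Solving 4.905 t² − 40.90 t − 21.1 = 0 gives t = [40.90 + √(40.90² + 4·4.905·21.1)] / 9.810 = 8.83 s.

8.83 s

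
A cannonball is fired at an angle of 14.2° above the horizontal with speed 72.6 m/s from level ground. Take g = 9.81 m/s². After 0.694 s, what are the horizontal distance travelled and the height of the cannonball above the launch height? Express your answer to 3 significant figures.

v_x = 72.6 cos 14.2° = 70.38 m/s; v_y0 = 72.6 sin 14.2° = 17.81 m/s.
x = v_x t = 70.38 × 0.694 = 48.8 m.
y = v_y0 t − ½ g t² = 17.81×0.694 − 4.905×0.694² = 10.00 m.

x = 48.8 m, y = 10.00 m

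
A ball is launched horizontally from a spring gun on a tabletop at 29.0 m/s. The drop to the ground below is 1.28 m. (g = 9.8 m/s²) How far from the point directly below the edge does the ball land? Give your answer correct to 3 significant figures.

14.8 m

Initial vertical velocity is zero, so the fall time comes from h = ½ g t²: t = √(2 × 1.28 / 9.8) = 0.5111 s.
Horizontal motion is uniform at 29.0 m/s, so x = 29.0 × 0.5111 = 14.8 m.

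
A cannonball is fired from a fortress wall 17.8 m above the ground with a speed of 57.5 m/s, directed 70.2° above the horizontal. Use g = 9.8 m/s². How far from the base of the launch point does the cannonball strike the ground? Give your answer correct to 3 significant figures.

221 m

Components: v_x = 57.5 cos 70.2° = 19.48 m/s, v_y = 57.5 sin 70.2° = 54.10 m/s.
Vertical: 0 = 17.8 + 54.10 t − ½(9.8) t² ⇒ 4.900 t² − 54.10 t − 17.8 = 0.
t = [54.10 + √(2927 + 348.9)] / 9.800 = 11.36 s.
Horizontal: R = v_x · t = 19.48 × 11.36 = 221 m.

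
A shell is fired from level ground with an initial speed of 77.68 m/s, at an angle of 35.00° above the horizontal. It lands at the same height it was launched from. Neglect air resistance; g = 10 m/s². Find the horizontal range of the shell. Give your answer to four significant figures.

567.0 m

For level ground, R = v₀² sin(2θ) / g.
sin(2 × 35.00°) = sin 70.000° = 0.9397.
R = (77.68)² × 0.9397 / 10 = 567.0 m.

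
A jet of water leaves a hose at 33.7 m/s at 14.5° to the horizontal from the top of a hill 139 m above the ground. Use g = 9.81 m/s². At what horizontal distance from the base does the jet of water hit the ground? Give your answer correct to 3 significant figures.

Components: v_x = 33.7 cos 14.5° = 32.63 m/s, v_y = 33.7 sin 14.5° = 8.438 m/s.
Vertical: 0 = 139 + 8.438 t − ½(9.81) t² ⇒ 4.905 t² − 8.438 t − 139 = 0.
t = [8.438 + √(71.20 + 2727)] / 9.810 = 6.252 s.
Horizontal: R = v_x · t = 32.63 × 6.252 = 204 m.

204 m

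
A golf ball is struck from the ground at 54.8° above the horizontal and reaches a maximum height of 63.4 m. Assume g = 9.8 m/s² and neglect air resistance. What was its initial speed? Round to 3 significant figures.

43.1 m/s

At maximum height v_y = 0, so (v₀ sin θ)² = 2 g H.
v₀ sin 54.8° = √(2 × 9.8 × 63.4) = 35.25 m/s.
v₀ = 35.25 / sin 54.8° = 35.25 / 0.8171 = 43.1 m/s.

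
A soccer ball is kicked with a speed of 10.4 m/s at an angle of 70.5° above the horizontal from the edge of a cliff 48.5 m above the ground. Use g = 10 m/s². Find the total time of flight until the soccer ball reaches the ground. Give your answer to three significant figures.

4.25 s

Vertical component: v_y = 10.4 sin 70.5° = 9.803 m/s.
Taking up as positive with launch at y = 48.5 m, landing at y = 0: 0 = 48.5 + 9.803 t − ½(10) t².
Solving 5.000 t² − 9.803 t − 48.5 = 0 gives t = [9.803 + √(9.803² + 4·5.000·48.5)] / 10.00 = 4.25 s.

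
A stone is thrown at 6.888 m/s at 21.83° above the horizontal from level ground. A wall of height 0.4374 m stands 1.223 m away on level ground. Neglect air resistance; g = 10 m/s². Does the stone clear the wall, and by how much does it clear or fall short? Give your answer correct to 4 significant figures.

v_x = 6.888 cos 21.83° = 6.3941 m/s; v_y0 = 6.888 sin 21.83° = 2.5613 m/s.
Time to reach the wall: t = 1.223 / 6.3941 = 0.19127 s.
Height at that point: y = 2.5613×0.19127 − 5.000×0.19127² = 0.30698 m.
That is 0.4374 − 0.30698 = 0.1304 m below the top of the wall, so the stone does not clear it.

No — it falls 0.1304 m short of clearing the wall.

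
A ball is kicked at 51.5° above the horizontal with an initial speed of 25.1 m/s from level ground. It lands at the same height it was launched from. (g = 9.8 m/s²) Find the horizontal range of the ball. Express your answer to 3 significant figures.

Components: v_x = 25.1 cos 51.5° = 15.63 m/s, v_y = 25.1 sin 51.5° = 19.64 m/s.
Time of flight (same landing height): t = 2 v_y / g = 2 × 19.64 / 9.8 = 4.008 s.
Range: R = v_x · t = 15.63 × 4.008 = 62.6 m.

62.6 m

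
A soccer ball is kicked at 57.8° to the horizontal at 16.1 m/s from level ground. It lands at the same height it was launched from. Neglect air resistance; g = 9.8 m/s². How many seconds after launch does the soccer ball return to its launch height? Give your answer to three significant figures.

Vertical component: v_y = 16.1 sin 57.8° = 13.62 m/s.
For a projectile landing at launch height, time of flight is t = 2 v_y / g = 2 × 13.62 / 9.8 = 2.78 s.

2.78 s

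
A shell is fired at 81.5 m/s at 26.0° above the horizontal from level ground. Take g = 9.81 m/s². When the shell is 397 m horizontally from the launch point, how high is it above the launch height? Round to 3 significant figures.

v_x = 81.5 cos 26.0° = 73.25 m/s, v_y0 = 81.5 sin 26.0° = 35.73 m/s.
Time to reach x = 397 m: t = x / v_x = 397 / 73.25 = 5.420 s.
y = v_y0 t − ½ g t² = 35.73×5.420 − 4.905×5.420² = 49.6 m.

49.6 m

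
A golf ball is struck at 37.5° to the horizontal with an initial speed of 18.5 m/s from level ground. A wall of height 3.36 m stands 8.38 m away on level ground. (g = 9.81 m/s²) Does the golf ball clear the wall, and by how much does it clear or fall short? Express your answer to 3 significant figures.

v_x = 18.5 cos 37.5° = 14.68 m/s; v_y0 = 18.5 sin 37.5° = 11.26 m/s.
Time to reach the wall: t = 8.38 / 14.68 = 0.5708 s.
Height at that point: y = 11.26×0.5708 − 4.905×0.5708² = 4.829 m.
That is 4.829 − 3.36 = 1.47 m above the top of the wall, so the golf ball clears it.

Yes — it clears the wall by 1.47 m.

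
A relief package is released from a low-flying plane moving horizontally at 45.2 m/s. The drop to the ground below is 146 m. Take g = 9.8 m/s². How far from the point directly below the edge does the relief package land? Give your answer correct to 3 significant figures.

Initial vertical velocity is zero, so the fall time comes from h = ½ g t²: t = √(2 × 146 / 9.8) = 5.459 s.
Horizontal motion is uniform at 45.2 m/s, so x = 45.2 × 5.459 = 247 m.

247 m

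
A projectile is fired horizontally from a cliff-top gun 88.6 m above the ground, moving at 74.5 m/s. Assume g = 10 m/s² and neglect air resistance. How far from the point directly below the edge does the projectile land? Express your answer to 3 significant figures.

314 m

Initial vertical velocity is zero, so the fall time comes from h = ½ g t²: t = √(2 × 88.6 / 10) = 4.210 s.
Horizontal motion is uniform at 74.5 m/s, so x = 74.5 × 4.210 = 314 m.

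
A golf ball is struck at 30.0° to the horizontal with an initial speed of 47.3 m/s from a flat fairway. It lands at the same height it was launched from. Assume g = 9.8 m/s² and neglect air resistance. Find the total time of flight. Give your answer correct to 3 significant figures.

4.83 s

Vertical component: v_y = 47.3 sin 30.0° = 23.65 m/s.
For a projectile landing at launch height, time of flight is t = 2 v_y / g = 2 × 23.65 / 9.8 = 4.83 s.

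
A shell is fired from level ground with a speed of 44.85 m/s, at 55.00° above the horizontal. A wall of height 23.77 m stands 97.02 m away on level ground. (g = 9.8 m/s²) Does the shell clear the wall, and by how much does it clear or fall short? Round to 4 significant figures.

v_x = 44.85 cos 55.00° = 25.725 m/s; v_y0 = 44.85 sin 55.00° = 36.739 m/s.
Time to reach the wall: t = 97.02 / 25.725 = 3.7714 s.
Height at that point: y = 36.739×3.7714 − 4.900×3.7714² = 68.863 m.
That is 68.863 − 23.77 = 45.09 m above the top of the wall, so the shell clears it.

Yes — it clears the wall by 45.09 m.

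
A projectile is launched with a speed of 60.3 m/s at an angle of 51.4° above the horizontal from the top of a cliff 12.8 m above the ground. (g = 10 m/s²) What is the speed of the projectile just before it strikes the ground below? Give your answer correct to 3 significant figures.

v_x = 60.3 cos 51.4° = 37.62 m/s is unchanged throughout.
For the vertical component, v_y² = v_y0² + 2 g h = (47.13)² + 2×10×12.8 = 2477, so |v_y| = 49.77 m/s.
Impact speed = √(v_x² + v_y²) = √(1415 + 2477) = 62.4 m/s.

62.4 m/s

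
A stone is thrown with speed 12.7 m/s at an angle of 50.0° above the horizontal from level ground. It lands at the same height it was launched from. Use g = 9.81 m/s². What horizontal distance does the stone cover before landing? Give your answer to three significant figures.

16.2 m

Components: v_x = 12.7 cos 50.0° = 8.163 m/s, v_y = 12.7 sin 50.0° = 9.729 m/s.
Time of flight (same landing height): t = 2 v_y / g = 2 × 9.729 / 9.81 = 1.983 s.
Range: R = v_x · t = 8.163 × 1.983 = 16.2 m.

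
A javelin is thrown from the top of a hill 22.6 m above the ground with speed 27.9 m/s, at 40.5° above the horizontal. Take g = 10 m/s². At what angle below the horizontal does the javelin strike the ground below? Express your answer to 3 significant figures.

v_x = 27.9 cos 40.5° = 21.22 m/s.
At impact |v_y| = √(v_y0² + 2 g h) = √(18.12² + 2×10×22.6) = 27.93 m/s.
Angle below horizontal = arctan(|v_y| / v_x) = arctan(27.93 / 21.22) = 52.8°.

52.8°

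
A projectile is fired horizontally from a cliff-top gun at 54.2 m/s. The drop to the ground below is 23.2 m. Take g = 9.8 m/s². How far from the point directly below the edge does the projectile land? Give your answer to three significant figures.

Initial vertical velocity is zero, so the fall time comes from h = ½ g t²: t = √(2 × 23.2 / 9.8) = 2.176 s.
Horizontal motion is uniform at 54.2 m/s, so x = 54.2 × 2.176 = 118 m.

118 m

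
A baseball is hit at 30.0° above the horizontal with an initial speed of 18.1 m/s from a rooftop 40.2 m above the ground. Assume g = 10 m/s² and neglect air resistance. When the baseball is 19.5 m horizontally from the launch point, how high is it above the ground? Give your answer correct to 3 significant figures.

43.7 m

v_x = 18.1 cos 30.0° = 15.68 m/s, v_y0 = 18.1 sin 30.0° = 9.050 m/s.
Time to reach x = 19.5 m: t = x / v_x = 19.5 / 15.68 = 1.244 s.
y = 40.2 + v_y0 t − ½ g t² = 40.2 + 9.050×1.244 − 5.000×1.244² = 43.7 m.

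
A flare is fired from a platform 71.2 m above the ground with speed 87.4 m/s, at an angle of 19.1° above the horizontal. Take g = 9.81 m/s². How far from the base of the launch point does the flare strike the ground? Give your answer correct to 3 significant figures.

637 m

Components: v_x = 87.4 cos 19.1° = 82.59 m/s, v_y = 87.4 sin 19.1° = 28.60 m/s.
Vertical: 0 = 71.2 + 28.60 t − ½(9.81) t² ⇒ 4.905 t² − 28.60 t − 71.2 = 0.
t = [28.60 + √(818.0 + 1397)] / 9.810 = 7.713 s.
Horizontal: R = v_x · t = 82.59 × 7.713 = 637 m.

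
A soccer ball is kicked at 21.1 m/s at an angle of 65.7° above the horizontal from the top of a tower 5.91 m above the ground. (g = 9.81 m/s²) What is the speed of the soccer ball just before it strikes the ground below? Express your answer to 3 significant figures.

23.7 m/s

v_x = 21.1 cos 65.7° = 8.683 m/s is unchanged throughout.
For the vertical component, v_y² = v_y0² + 2 g h = (19.23)² + 2×9.81×5.91 = 485.7, so |v_y| = 22.04 m/s.
Impact speed = √(v_x² + v_y²) = √(75.39 + 485.7) = 23.7 m/s.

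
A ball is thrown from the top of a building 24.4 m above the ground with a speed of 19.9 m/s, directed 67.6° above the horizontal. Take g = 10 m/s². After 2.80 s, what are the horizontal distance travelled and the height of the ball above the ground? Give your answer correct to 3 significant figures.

v_x = 19.9 cos 67.6° = 7.583 m/s; v_y0 = 19.9 sin 67.6° = 18.40 m/s.
x = v_x t = 7.583 × 2.80 = 21.2 m.
y = 24.4 + v_y0 t − ½ g t² = 36.7 m.

x = 21.2 m, y = 36.7 m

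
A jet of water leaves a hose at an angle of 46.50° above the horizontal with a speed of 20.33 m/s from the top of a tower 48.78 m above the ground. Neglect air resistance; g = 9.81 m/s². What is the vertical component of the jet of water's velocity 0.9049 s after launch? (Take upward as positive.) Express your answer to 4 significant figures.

Initial vertical component: v_y0 = 20.33 sin 46.50° = 14.747 m/s.
v_y(t) = v_y0 − g t = 14.747 − 9.81 × 0.9049 = 5.870 m/s.

5.870 m/s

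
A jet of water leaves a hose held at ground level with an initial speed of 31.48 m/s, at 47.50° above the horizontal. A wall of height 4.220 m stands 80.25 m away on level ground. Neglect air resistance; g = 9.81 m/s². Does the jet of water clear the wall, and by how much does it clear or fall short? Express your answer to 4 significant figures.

v_x = 31.48 cos 47.50° = 21.268 m/s; v_y0 = 31.48 sin 47.50° = 23.209 m/s.
Time to reach the wall: t = 80.25 / 21.268 = 3.7733 s.
Height at that point: y = 23.209×3.7733 − 4.905×3.7733² = 17.738 m.
That is 17.738 − 4.220 = 13.52 m above the top of the wall, so the jet of water clears it.

Yes — it clears the wall by 13.52 m.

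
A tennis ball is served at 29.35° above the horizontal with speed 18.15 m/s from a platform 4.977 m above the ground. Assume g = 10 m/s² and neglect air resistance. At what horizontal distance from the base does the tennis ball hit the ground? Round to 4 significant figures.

Components: v_x = 18.15 cos 29.35° = 15.820 m/s, v_y = 18.15 sin 29.35° = 8.8961 m/s.
Vertical: 0 = 4.977 + 8.8961 t − ½(10) t² ⇒ 5.000 t² − 8.8961 t − 4.977 = 0.
t = [8.8961 + √(79.141 + 99.540)] / 10.00 = 2.2263 s.
Horizontal: R = v_x · t = 15.820 × 2.2263 = 35.22 m.

35.22 m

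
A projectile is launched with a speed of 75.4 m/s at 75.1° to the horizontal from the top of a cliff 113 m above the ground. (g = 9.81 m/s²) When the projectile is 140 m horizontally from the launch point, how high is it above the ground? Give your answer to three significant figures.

383 m

v_x = 75.4 cos 75.1° = 19.39 m/s, v_y0 = 75.4 sin 75.1° = 72.86 m/s.
Time to reach x = 140 m: t = x / v_x = 140 / 19.39 = 7.220 s.
y = 113 + v_y0 t − ½ g t² = 113 + 72.86×7.220 − 4.905×7.220² = 383 m.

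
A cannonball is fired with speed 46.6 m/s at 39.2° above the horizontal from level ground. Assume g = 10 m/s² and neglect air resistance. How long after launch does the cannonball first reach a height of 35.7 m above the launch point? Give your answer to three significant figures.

1.71 s

v_y0 = 46.6 sin 39.2° = 29.45 m/s.
Set y = v_y0 t − ½ g t² = 35.7: 5.000 t² − 29.45 t + 35.7 = 0.
t = [29.45 ± √(867.3 − 714.0)] / 10 = (29.45 ± 12.38) / 10, giving t = 1.71 s or t = 4.18 s.
The cannonball is on the way up at the first time, so t = 1.71 s.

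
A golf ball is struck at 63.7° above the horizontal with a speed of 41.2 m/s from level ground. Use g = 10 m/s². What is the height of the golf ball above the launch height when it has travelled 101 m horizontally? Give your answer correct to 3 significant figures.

v_x = 41.2 cos 63.7° = 18.25 m/s, v_y0 = 41.2 sin 63.7° = 36.94 m/s.
Time to reach x = 101 m: t = x / v_x = 101 / 18.25 = 5.534 s.
y = v_y0 t − ½ g t² = 36.94×5.534 − 5.000×5.534² = 51.3 m.

51.3 m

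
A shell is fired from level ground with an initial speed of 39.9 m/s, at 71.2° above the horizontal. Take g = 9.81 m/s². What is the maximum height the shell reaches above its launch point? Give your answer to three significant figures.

Vertical component of launch velocity: v_y = 39.9 sin 71.2° = 37.77 m/s.
At the highest point the vertical velocity is zero, so v_y² = 2 g h_max.
h_max = (37.77)² / (2 × 9.81) = 1427 / 19.62 = 72.7 m.

72.7 m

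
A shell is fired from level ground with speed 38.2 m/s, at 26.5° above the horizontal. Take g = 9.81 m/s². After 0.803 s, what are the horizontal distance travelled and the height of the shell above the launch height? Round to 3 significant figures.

v_x = 38.2 cos 26.5° = 34.19 m/s; v_y0 = 38.2 sin 26.5° = 17.04 m/s.
x = v_x t = 34.19 × 0.803 = 27.5 m.
y = v_y0 t − ½ g t² = 17.04×0.803 − 4.905×0.803² = 10.5 m.

x = 27.5 m, y = 10.5 m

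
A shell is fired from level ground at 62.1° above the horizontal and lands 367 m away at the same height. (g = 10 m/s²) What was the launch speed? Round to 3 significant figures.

66.6 m/s

On level ground, R = v₀² sin(2θ) / g, so v₀ = √(R g / sin 2θ).
sin(2 × 62.1°) = 0.8271.
v₀ = √(367 × 10 / 0.8271) = √4437 = 66.6 m/s.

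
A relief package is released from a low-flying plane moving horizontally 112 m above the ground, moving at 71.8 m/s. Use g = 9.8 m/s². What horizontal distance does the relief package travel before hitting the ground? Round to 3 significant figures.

343 m

Initial vertical velocity is zero, so the fall time comes from h = ½ g t²: t = √(2 × 112 / 9.8) = 4.781 s.
Horizontal motion is uniform at 71.8 m/s, so x = 71.8 × 4.781 = 343 m.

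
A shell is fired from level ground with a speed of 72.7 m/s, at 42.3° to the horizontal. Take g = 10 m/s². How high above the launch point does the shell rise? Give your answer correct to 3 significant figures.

Vertical component of launch velocity: v_y = 72.7 sin 42.3° = 48.93 m/s.
At the highest point the vertical velocity is zero, so v_y² = 2 g h_max.
h_max = (48.93)² / (2 × 10) = 2394 / 20.00 = 120 m.

120 m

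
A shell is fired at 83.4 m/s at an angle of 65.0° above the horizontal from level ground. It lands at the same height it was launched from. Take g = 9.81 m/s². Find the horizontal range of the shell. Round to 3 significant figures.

For level ground, R = v₀² sin(2θ) / g.
sin(2 × 65.0°) = sin 130.0° = 0.7660.
R = (83.4)² × 0.7660 / 9.81 = 543 m.

543 m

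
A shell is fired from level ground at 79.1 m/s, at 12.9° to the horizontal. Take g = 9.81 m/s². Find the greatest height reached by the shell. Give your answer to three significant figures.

15.9 m

Vertical component of launch velocity: v_y = 79.1 sin 12.9° = 17.66 m/s.
At the highest point the vertical velocity is zero, so v_y² = 2 g h_max.
h_max = (17.66)² / (2 × 9.81) = 311.9 / 19.62 = 15.9 m.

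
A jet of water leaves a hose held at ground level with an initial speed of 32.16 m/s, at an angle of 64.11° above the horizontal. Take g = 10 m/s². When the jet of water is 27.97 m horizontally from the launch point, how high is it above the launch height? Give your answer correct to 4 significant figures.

v_x = 32.16 cos 64.11° = 14.042 m/s, v_y0 = 32.16 sin 64.11° = 28.932 m/s.
Time to reach x = 27.97 m: t = x / v_x = 27.97 / 14.042 = 1.9919 s.
y = v_y0 t − ½ g t² = 28.932×1.9919 − 5.000×1.9919² = 37.79 m.

37.79 m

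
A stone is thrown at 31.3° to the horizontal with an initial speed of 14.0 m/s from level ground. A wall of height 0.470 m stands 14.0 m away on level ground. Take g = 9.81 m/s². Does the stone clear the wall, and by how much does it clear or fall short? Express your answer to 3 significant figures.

Yes — it clears the wall by 1.32 m.

v_x = 14.0 cos 31.3° = 11.96 m/s; v_y0 = 14.0 sin 31.3° = 7.273 m/s.
Time to reach the wall: t = 14.0 / 11.96 = 1.171 s.
Height at that point: y = 7.273×1.171 − 4.905×1.171² = 1.791 m.
That is 1.791 − 0.470 = 1.32 m above the top of the wall, so the stone clears it.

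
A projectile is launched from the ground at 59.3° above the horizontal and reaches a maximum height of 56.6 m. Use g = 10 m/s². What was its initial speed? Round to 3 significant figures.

At maximum height v_y = 0, so (v₀ sin θ)² = 2 g H.
v₀ sin 59.3° = √(2 × 10 × 56.6) = 33.65 m/s.
v₀ = 33.65 / sin 59.3° = 33.65 / 0.8599 = 39.1 m/s.

39.1 m/s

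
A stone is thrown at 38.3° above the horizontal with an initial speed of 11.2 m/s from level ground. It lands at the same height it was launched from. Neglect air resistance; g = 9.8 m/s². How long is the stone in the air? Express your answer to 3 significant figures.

Vertical component: v_y = 11.2 sin 38.3° = 6.942 m/s.
For a projectile landing at launch height, time of flight is t = 2 v_y / g = 2 × 6.942 / 9.8 = 1.42 s.

1.42 s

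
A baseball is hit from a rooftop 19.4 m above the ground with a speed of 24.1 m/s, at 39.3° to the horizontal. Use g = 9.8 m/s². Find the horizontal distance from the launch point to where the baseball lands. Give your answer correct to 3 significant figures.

Components: v_x = 24.1 cos 39.3° = 18.65 m/s, v_y = 24.1 sin 39.3° = 15.26 m/s.
Vertical: 0 = 19.4 + 15.26 t − ½(9.8) t² ⇒ 4.900 t² − 15.26 t − 19.4 = 0.
t = [15.26 + √(232.9 + 380.2)] / 9.800 = 4.084 s.
Horizontal: R = v_x · t = 18.65 × 4.084 = 76.2 m.

76.2 m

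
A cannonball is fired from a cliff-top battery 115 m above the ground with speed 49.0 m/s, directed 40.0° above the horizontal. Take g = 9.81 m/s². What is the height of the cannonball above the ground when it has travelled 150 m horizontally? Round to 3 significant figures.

163 m

v_x = 49.0 cos 40.0° = 37.54 m/s, v_y0 = 49.0 sin 40.0° = 31.50 m/s.
Time to reach x = 150 m: t = x / v_x = 150 / 37.54 = 3.996 s.
y = 115 + v_y0 t − ½ g t² = 115 + 31.50×3.996 − 4.905×3.996² = 163 m.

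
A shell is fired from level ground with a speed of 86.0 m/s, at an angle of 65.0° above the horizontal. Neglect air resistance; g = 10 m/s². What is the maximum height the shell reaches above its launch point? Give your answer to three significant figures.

304 m

Vertical component of launch velocity: v_y = 86.0 sin 65.0° = 77.94 m/s.
At the highest point the vertical velocity is zero, so v_y² = 2 g h_max.
h_max = (77.94)² / (2 × 10) = 6075 / 20.00 = 304 m.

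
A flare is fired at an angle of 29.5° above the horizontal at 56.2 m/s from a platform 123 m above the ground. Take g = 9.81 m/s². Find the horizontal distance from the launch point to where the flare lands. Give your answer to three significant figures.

419 m

Components: v_x = 56.2 cos 29.5° = 48.91 m/s, v_y = 56.2 sin 29.5° = 27.67 m/s.
Vertical: 0 = 123 + 27.67 t − ½(9.81) t² ⇒ 4.905 t² − 27.67 t − 123 = 0.
t = [27.67 + √(765.6 + 2413)] / 9.810 = 8.568 s.
Horizontal: R = v_x · t = 48.91 × 8.568 = 419 m.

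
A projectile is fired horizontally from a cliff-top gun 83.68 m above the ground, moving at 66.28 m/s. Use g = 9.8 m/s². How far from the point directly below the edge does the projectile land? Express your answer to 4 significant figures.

273.9 m

Initial vertical velocity is zero, so the fall time comes from h = ½ g t²: t = √(2 × 83.68 / 9.8) = 4.1325 s.
Horizontal motion is uniform at 66.28 m/s, so x = 66.28 × 4.1325 = 273.9 m.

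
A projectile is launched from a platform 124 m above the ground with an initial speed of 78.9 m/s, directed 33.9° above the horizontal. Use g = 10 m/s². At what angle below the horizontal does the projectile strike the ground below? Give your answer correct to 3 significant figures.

45.4°

v_x = 78.9 cos 33.9° = 65.49 m/s.
At impact |v_y| = √(v_y0² + 2 g h) = √(44.01² + 2×10×124) = 66.46 m/s.
Angle below horizontal = arctan(|v_y| / v_x) = arctan(66.46 / 65.49) = 45.4°.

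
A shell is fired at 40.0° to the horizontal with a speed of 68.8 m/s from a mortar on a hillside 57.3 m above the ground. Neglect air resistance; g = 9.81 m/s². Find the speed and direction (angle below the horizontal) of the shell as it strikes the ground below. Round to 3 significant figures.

76.5 m/s at 46.5° below the horizontal

v_x = 68.8 cos 40.0° = 52.70 m/s (constant).
|v_y| at impact = √((44.22)² + 2×9.81×57.3) = 55.49 m/s.
Speed = √(52.70² + 55.49²) = 76.5 m/s; angle = arctan(55.49/52.70) = 46.5° below horizontal.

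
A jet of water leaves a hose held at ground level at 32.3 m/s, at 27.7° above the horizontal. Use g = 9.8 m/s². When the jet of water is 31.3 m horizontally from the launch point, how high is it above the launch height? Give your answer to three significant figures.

10.6 m

v_x = 32.3 cos 27.7° = 28.60 m/s, v_y0 = 32.3 sin 27.7° = 15.01 m/s.
Time to reach x = 31.3 m: t = x / v_x = 31.3 / 28.60 = 1.094 s.
y = v_y0 t − ½ g t² = 15.01×1.094 − 4.900×1.094² = 10.6 m.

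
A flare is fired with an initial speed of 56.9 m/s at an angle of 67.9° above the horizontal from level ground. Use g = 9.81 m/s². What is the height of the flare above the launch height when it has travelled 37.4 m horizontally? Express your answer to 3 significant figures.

77.1 m

v_x = 56.9 cos 67.9° = 21.41 m/s, v_y0 = 56.9 sin 67.9° = 52.72 m/s.
Time to reach x = 37.4 m: t = x / v_x = 37.4 / 21.41 = 1.747 s.
y = v_y0 t − ½ g t² = 52.72×1.747 − 4.905×1.747² = 77.1 m.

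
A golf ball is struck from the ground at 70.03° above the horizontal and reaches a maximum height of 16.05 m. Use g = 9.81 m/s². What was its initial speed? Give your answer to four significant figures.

At maximum height v_y = 0, so (v₀ sin θ)² = 2 g H.
v₀ sin 70.03° = √(2 × 9.81 × 16.05) = 17.745 m/s.
v₀ = 17.745 / sin 70.03° = 17.745 / 0.9399 = 18.88 m/s.

18.88 m/s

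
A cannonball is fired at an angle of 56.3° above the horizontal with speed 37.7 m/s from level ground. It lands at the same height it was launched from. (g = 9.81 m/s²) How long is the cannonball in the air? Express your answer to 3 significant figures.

Vertical component: v_y = 37.7 sin 56.3° = 31.36 m/s.
For a projectile landing at launch height, time of flight is t = 2 v_y / g = 2 × 31.36 / 9.81 = 6.39 s.

6.39 s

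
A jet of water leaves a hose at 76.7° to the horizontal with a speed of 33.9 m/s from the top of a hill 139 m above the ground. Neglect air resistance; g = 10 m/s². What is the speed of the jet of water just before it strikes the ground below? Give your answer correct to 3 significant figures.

62.7 m/s

v_x = 33.9 cos 76.7° = 7.799 m/s is unchanged throughout.
For the vertical component, v_y² = v_y0² + 2 g h = (32.99)² + 2×10×139 = 3868, so |v_y| = 62.19 m/s.
Impact speed = √(v_x² + v_y²) = √(60.82 + 3868) = 62.7 m/s.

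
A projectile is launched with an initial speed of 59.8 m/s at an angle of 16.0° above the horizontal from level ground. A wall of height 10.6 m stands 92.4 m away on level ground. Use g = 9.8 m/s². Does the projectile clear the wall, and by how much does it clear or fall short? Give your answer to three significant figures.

v_x = 59.8 cos 16.0° = 57.48 m/s; v_y0 = 59.8 sin 16.0° = 16.48 m/s.
Time to reach the wall: t = 92.4 / 57.48 = 1.608 s.
Height at that point: y = 16.48×1.608 − 4.900×1.608² = 13.83 m.
That is 13.83 − 10.6 = 3.23 m above the top of the wall, so the projectile clears it.

Yes — it clears the wall by 3.23 m.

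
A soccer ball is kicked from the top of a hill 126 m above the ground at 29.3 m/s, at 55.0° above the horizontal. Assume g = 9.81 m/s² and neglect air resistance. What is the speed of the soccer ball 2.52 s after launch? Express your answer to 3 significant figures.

16.8 m/s

v_x = 29.3 cos 55.0° = 16.81 m/s (constant).
v_y(t) = 29.3 sin 55.0° − g t = 24.00 − 9.81 × 2.52 = -0.7212 m/s.
Speed = √(v_x² + v_y²) = √(282.6 + 0.5201) = 16.8 m/s.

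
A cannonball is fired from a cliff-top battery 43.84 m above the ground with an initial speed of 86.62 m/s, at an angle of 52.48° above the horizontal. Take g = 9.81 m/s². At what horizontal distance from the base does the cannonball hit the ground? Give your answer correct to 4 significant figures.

771.2 m

Components: v_x = 86.62 cos 52.48° = 52.755 m/s, v_y = 86.62 sin 52.48° = 68.702 m/s.
Vertical: 0 = 43.84 + 68.702 t − ½(9.81) t² ⇒ 4.905 t² − 68.702 t − 43.84 = 0.
t = [68.702 + √(4720.0 + 860.14)] / 9.810 = 14.618 s.
Horizontal: R = v_x · t = 52.755 × 14.618 = 771.2 m.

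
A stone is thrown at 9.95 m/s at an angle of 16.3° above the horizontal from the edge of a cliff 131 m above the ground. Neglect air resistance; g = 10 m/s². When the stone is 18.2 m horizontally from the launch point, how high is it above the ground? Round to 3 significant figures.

118 m

v_x = 9.95 cos 16.3° = 9.550 m/s, v_y0 = 9.95 sin 16.3° = 2.793 m/s.
Time to reach x = 18.2 m: t = x / v_x = 18.2 / 9.550 = 1.906 s.
y = 131 + v_y0 t − ½ g t² = 131 + 2.793×1.906 − 5.000×1.906² = 118 m.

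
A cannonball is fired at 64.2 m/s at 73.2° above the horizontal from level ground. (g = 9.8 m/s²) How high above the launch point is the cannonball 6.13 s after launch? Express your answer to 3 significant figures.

v_y0 = 64.2 sin 73.2° = 61.46 m/s.
y(t) = v_y0 t − ½ g t² = 61.46×6.13 − 4.900×6.13² = 193 m.

193 m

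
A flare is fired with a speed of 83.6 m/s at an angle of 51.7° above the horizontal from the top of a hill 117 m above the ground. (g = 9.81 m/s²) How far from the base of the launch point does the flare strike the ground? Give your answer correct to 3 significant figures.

776 m

Components: v_x = 83.6 cos 51.7° = 51.81 m/s, v_y = 83.6 sin 51.7° = 65.61 m/s.
Vertical: 0 = 117 + 65.61 t − ½(9.81) t² ⇒ 4.905 t² − 65.61 t − 117 = 0.
t = [65.61 + √(4305 + 2296)] / 9.810 = 14.97 s.
Horizontal: R = v_x · t = 51.81 × 14.97 = 776 m.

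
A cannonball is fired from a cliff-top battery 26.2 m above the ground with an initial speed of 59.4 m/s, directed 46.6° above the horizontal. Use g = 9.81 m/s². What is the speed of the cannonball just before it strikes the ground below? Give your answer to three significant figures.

63.6 m/s

v_x = 59.4 cos 46.6° = 40.81 m/s is unchanged throughout.
For the vertical component, v_y² = v_y0² + 2 g h = (43.16)² + 2×9.81×26.2 = 2377, so |v_y| = 48.75 m/s.
Impact speed = √(v_x² + v_y²) = √(1665 + 2377) = 63.6 m/s.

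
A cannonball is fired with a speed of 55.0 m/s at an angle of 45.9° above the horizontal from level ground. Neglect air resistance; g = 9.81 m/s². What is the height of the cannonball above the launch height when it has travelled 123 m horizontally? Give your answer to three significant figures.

76.3 m

v_x = 55.0 cos 45.9° = 38.28 m/s, v_y0 = 55.0 sin 45.9° = 39.50 m/s.
Time to reach x = 123 m: t = x / v_x = 123 / 38.28 = 3.213 s.
y = v_y0 t − ½ g t² = 39.50×3.213 − 4.905×3.213² = 76.3 m.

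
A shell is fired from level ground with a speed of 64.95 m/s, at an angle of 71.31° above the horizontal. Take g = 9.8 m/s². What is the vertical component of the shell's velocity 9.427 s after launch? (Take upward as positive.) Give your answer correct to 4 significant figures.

-30.86 m/s

Initial vertical component: v_y0 = 64.95 sin 71.31° = 61.525 m/s.
v_y(t) = v_y0 − g t = 61.525 − 9.8 × 9.427 = -30.86 m/s.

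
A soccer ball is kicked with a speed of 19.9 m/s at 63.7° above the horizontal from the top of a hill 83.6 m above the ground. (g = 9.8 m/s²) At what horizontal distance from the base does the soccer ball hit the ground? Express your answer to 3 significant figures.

55.9 m

Components: v_x = 19.9 cos 63.7° = 8.817 m/s, v_y = 19.9 sin 63.7° = 17.84 m/s.
Vertical: 0 = 83.6 + 17.84 t − ½(9.8) t² ⇒ 4.900 t² − 17.84 t − 83.6 = 0.
t = [17.84 + √(318.3 + 1639)] / 9.800 = 6.335 s.
Horizontal: R = v_x · t = 8.817 × 6.335 = 55.9 m.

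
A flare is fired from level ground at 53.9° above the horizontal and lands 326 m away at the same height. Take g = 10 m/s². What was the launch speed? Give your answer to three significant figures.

On level ground, R = v₀² sin(2θ) / g, so v₀ = √(R g / sin 2θ).
sin(2 × 53.9°) = 0.9521.
v₀ = √(326 × 10 / 0.9521) = √3424 = 58.5 m/s.

58.5 m/s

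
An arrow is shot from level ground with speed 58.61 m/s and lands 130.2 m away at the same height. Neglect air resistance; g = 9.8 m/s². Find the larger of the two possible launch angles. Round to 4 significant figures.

Level-ground range: R = v₀² sin(2θ)/g ⇒ sin 2θ = R g / v₀² = 130.2×9.8/58.61² = 0.3714.
2θ = arcsin(0.3714) = 21.802° or 180° − 21.802° = 158.198°.
So θ = 10.90° or θ = 79.10°.

79.10°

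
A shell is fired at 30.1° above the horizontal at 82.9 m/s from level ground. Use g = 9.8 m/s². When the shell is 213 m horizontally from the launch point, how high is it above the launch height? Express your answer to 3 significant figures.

v_x = 82.9 cos 30.1° = 71.72 m/s, v_y0 = 82.9 sin 30.1° = 41.58 m/s.
Time to reach x = 213 m: t = x / v_x = 213 / 71.72 = 2.970 s.
y = v_y0 t − ½ g t² = 41.58×2.970 − 4.900×2.970² = 80.3 m.

80.3 m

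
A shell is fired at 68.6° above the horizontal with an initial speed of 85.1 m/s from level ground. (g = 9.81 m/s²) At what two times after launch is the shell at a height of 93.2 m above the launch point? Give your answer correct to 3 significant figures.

v_y0 = 85.1 sin 68.6° = 79.23 m/s.
Set y = v_y0 t − ½ g t² = 93.2: 4.905 t² − 79.23 t + 93.2 = 0.
t = [79.23 ± √(6277 − 1829)] / 9.81 = (79.23 ± 66.69) / 9.81, giving t = 1.28 s or t = 14.9 s.
So the shell is at 93.2 m at t = 1.28 s (rising) and t = 14.9 s (falling).

1.28 s and 14.9 s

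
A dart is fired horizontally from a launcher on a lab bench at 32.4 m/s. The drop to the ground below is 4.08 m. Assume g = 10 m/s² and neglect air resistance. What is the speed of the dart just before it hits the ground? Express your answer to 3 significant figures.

Fall time: t = √(2 × 4.08 / 10) = 0.9033 s.
At impact: v_x = 32.4 m/s (unchanged), v_y = g t = 10 × 0.9033 = 9.033 m/s.
Speed = √(v_x² + v_y²) = √(1050 + 81.60) = 33.6 m/s.

33.6 m/s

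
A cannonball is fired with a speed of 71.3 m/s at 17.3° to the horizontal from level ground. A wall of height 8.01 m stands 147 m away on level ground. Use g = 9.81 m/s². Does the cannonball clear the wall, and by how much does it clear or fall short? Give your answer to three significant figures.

v_x = 71.3 cos 17.3° = 68.07 m/s; v_y0 = 71.3 sin 17.3° = 21.20 m/s.
Time to reach the wall: t = 147 / 68.07 = 2.160 s.
Height at that point: y = 21.20×2.160 − 4.905×2.160² = 22.91 m.
That is 22.91 − 8.01 = 14.9 m above the top of the wall, so the cannonball clears it.

Yes — it clears the wall by 14.9 m.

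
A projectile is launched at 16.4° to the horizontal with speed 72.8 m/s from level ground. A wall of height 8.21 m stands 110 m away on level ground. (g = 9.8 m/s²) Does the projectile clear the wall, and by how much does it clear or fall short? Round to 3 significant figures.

v_x = 72.8 cos 16.4° = 69.84 m/s; v_y0 = 72.8 sin 16.4° = 20.55 m/s.
Time to reach the wall: t = 110 / 69.84 = 1.575 s.
Height at that point: y = 20.55×1.575 − 4.900×1.575² = 20.21 m.
That is 20.21 − 8.21 = 12.0 m above the top of the wall, so the projectile clears it.

Yes — it clears the wall by 12.0 m.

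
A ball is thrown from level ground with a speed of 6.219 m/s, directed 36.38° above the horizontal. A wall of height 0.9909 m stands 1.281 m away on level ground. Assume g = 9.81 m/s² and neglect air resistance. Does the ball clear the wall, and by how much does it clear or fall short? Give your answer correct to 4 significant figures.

v_x = 6.219 cos 36.38° = 5.0069 m/s; v_y0 = 6.219 sin 36.38° = 3.6887 m/s.
Time to reach the wall: t = 1.281 / 5.0069 = 0.25585 s.
Height at that point: y = 3.6887×0.25585 − 4.905×0.25585² = 0.62268 m.
That is 0.9909 − 0.62268 = 0.3682 m below the top of the wall, so the ball does not clear it.

No — it falls 0.3682 m short of clearing the wall.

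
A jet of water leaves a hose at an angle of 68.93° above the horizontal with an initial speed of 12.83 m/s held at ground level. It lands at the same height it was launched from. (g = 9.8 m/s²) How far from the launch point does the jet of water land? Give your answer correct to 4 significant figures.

11.27 m

Components: v_x = 12.83 cos 68.93° = 4.6125 m/s, v_y = 12.83 sin 68.93° = 11.972 m/s.
Time of flight (same landing height): t = 2 v_y / g = 2 × 11.972 / 9.8 = 2.4433 s.
Range: R = v_x · t = 4.6125 × 2.4433 = 11.27 m.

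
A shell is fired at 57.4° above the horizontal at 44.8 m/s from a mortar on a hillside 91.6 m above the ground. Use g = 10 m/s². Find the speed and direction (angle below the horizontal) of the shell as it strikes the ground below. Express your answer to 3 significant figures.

v_x = 44.8 cos 57.4° = 24.14 m/s (constant).
|v_y| at impact = √((37.74)² + 2×10×91.6) = 57.06 m/s.
Speed = √(24.14² + 57.06²) = 62.0 m/s; angle = arctan(57.06/24.14) = 67.1° below horizontal.

62.0 m/s at 67.1° below the horizontal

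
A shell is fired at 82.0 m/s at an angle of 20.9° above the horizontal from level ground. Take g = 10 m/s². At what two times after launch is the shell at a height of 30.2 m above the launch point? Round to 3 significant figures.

1.34 s and 4.51 s

v_y0 = 82.0 sin 20.9° = 29.25 m/s.
Set y = v_y0 t − ½ g t² = 30.2: 5.000 t² − 29.25 t + 30.2 = 0.
t = [29.25 ± √(855.6 − 604.0)] / 10 = (29.25 ± 15.86) / 10, giving t = 1.34 s or t = 4.51 s.
So the shell is at 30.2 m at t = 1.34 s (rising) and t = 4.51 s (falling).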